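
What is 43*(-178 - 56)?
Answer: -10062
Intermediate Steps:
43*(-178 - 56) = 43*(-234) = -10062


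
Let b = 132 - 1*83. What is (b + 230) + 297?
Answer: 576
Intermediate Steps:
b = 49 (b = 132 - 83 = 49)
(b + 230) + 297 = (49 + 230) + 297 = 279 + 297 = 576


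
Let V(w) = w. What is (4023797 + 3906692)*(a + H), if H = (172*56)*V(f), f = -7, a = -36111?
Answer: -821083178615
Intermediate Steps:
H = -67424 (H = (172*56)*(-7) = 9632*(-7) = -67424)
(4023797 + 3906692)*(a + H) = (4023797 + 3906692)*(-36111 - 67424) = 7930489*(-103535) = -821083178615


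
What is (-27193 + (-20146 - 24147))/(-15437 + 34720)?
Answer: -71486/19283 ≈ -3.7072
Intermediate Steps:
(-27193 + (-20146 - 24147))/(-15437 + 34720) = (-27193 - 44293)/19283 = -71486*1/19283 = -71486/19283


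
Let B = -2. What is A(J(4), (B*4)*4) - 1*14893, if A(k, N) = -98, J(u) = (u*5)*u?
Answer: -14991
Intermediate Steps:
J(u) = 5*u**2 (J(u) = (5*u)*u = 5*u**2)
A(J(4), (B*4)*4) - 1*14893 = -98 - 1*14893 = -98 - 14893 = -14991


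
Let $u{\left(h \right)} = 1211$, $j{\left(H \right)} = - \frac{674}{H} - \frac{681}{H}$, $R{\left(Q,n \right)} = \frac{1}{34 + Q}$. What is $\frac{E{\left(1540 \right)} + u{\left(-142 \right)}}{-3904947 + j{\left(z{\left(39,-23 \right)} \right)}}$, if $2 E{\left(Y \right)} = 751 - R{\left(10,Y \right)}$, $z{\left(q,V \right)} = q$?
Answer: $- \frac{5444829}{13401897344} \approx -0.00040627$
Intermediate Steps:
$j{\left(H \right)} = - \frac{1355}{H}$
$E{\left(Y \right)} = \frac{33043}{88}$ ($E{\left(Y \right)} = \frac{751 - \frac{1}{34 + 10}}{2} = \frac{751 - \frac{1}{44}}{2} = \frac{1}{2} \cdot \frac{33043}{44} = \frac{33043}{88}$)
$\frac{E{\left(1540 \right)} + u{\left(-142 \right)}}{-3904947 + j{\left(z{\left(39,-23 \right)} \right)}} = \frac{\frac{33043}{88} + 1211}{-3904947 - \frac{1355}{39}} = \frac{139611}{88 \left(-3904947 - \frac{1355}{39}\right)} = \frac{139611}{88 \left(- \frac{152294288}{39}\right)} = \frac{139611}{88} \left(- \frac{39}{152294288}\right) = - \frac{5444829}{13401897344}$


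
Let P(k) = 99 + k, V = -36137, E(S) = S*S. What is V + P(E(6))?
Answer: -36002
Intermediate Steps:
E(S) = S²
V + P(E(6)) = -36137 + (99 + 6²) = -36137 + (99 + 36) = -36137 + 135 = -36002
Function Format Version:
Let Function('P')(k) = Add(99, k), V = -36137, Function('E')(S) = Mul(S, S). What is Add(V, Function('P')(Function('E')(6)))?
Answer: -36002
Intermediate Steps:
Function('E')(S) = Pow(S, 2)
Add(V, Function('P')(Function('E')(6))) = Add(-36137, Add(99, Pow(6, 2))) = Add(-36137, Add(99, 36)) = Add(-36137, 135) = -36002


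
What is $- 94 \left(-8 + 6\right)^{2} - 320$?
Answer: $-696$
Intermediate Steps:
$- 94 \left(-8 + 6\right)^{2} - 320 = - 94 \left(-2\right)^{2} - 320 = \left(-94\right) 4 - 320 = -376 - 320 = -696$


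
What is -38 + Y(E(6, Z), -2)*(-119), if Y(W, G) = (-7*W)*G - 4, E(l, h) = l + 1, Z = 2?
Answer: -11224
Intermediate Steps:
E(l, h) = 1 + l
Y(W, G) = -4 - 7*G*W (Y(W, G) = -7*G*W - 4 = -4 - 7*G*W)
-38 + Y(E(6, Z), -2)*(-119) = -38 + (-4 - 7*(-2)*(1 + 6))*(-119) = -38 + (-4 - 7*(-2)*7)*(-119) = -38 + (-4 + 98)*(-119) = -38 + 94*(-119) = -38 - 11186 = -11224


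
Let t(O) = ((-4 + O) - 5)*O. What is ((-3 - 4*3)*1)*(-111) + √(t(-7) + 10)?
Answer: 1665 + √122 ≈ 1676.0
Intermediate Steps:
t(O) = O*(-9 + O) (t(O) = (-9 + O)*O = O*(-9 + O))
((-3 - 4*3)*1)*(-111) + √(t(-7) + 10) = ((-3 - 4*3)*1)*(-111) + √(-7*(-9 - 7) + 10) = ((-3 - 12)*1)*(-111) + √(-7*(-16) + 10) = -15*1*(-111) + √(112 + 10) = -15*(-111) + √122 = 1665 + √122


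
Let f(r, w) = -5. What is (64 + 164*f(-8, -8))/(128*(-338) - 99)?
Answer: 756/43363 ≈ 0.017434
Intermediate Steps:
(64 + 164*f(-8, -8))/(128*(-338) - 99) = (64 + 164*(-5))/(128*(-338) - 99) = (64 - 820)/(-43264 - 99) = -756/(-43363) = -756*(-1/43363) = 756/43363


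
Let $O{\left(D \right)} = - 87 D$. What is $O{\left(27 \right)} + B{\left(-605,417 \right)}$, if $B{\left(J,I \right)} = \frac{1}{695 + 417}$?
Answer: $- \frac{2612087}{1112} \approx -2349.0$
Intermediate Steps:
$B{\left(J,I \right)} = \frac{1}{1112}$
$O{\left(27 \right)} + B{\left(-605,417 \right)} = \left(-87\right) 27 + \frac{1}{1112} = -2349 + \frac{1}{1112} = - \frac{2612087}{1112}$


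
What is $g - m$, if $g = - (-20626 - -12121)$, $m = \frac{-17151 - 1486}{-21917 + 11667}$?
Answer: $\frac{87157613}{10250} \approx 8503.2$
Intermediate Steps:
$m = \frac{18637}{10250}$ ($m = - \frac{18637}{-10250} = \left(-18637\right) \left(- \frac{1}{10250}\right) = \frac{18637}{10250} \approx 1.8182$)
$g = 8505$ ($g = - (-20626 + 12121) = \left(-1\right) \left(-8505\right) = 8505$)
$g - m = 8505 - \frac{18637}{10250} = \frac{87157613}{10250}$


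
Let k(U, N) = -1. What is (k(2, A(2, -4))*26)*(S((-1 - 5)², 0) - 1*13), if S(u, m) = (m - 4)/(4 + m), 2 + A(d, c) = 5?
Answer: 364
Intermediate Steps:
A(d, c) = 3 (A(d, c) = -2 + 5 = 3)
S(u, m) = (-4 + m)/(4 + m)
(k(2, A(2, -4))*26)*(S((-1 - 5)², 0) - 1*13) = (-1*26)*((-4 + 0)/(4 + 0) - 1*13) = -26*(-4/4 - 13) = -26*((¼)*(-4) - 13) = -26*(-1 - 13) = -26*(-14) = 364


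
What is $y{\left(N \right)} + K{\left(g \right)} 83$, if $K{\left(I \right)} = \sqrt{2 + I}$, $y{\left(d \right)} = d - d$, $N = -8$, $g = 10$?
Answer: $166 \sqrt{3} \approx 287.52$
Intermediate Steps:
$y{\left(d \right)} = 0$
$y{\left(N \right)} + K{\left(g \right)} 83 = 0 + \sqrt{2 + 10} \cdot 83 = 0 + \sqrt{12} \cdot 83 = 0 + 2 \sqrt{3} \cdot 83 = 0 + 166 \sqrt{3} = 166 \sqrt{3}$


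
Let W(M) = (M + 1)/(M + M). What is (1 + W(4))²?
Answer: 169/64 ≈ 2.6406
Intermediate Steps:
W(M) = (1 + M)/(2*M) (W(M) = (1 + M)/((2*M)) = (1 + M)*(1/(2*M)) = (1 + M)/(2*M))
(1 + W(4))² = (1 + (½)*(1 + 4)/4)² = (1 + (½)*(¼)*5)² = (1 + 5/8)² = (13/8)² = 169/64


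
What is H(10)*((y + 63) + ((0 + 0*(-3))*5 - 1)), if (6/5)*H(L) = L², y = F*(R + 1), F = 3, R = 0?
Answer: 16250/3 ≈ 5416.7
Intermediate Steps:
y = 3 (y = 3*(0 + 1) = 3*1 = 3)
H(L) = 5*L²/6
H(10)*((y + 63) + ((0 + 0*(-3))*5 - 1)) = ((⅚)*10²)*((3 + 63) + ((0 + 0*(-3))*5 - 1)) = ((⅚)*100)*(66 + ((0 + 0)*5 - 1)) = 250*(66 + (0*5 - 1))/3 = 250*(66 + (0 - 1))/3 = 250*(66 - 1)/3 = (250/3)*65 = 16250/3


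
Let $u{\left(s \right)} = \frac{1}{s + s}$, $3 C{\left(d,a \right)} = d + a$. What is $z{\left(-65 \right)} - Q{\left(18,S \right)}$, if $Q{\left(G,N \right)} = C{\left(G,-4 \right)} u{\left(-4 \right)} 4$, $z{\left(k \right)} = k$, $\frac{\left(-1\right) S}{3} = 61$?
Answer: $- \frac{188}{3} \approx -62.667$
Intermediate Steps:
$S = -183$ ($S = \left(-3\right) 61 = -183$)
$C{\left(d,a \right)} = \frac{a}{3} + \frac{d}{3}$ ($C{\left(d,a \right)} = \frac{d + a}{3} = \frac{a + d}{3} = \frac{a}{3} + \frac{d}{3}$)
$u{\left(s \right)} = \frac{1}{2 s}$
$Q{\left(G,N \right)} = \frac{2}{3} - \frac{G}{6}$ ($Q{\left(G,N \right)} = \left(\frac{1}{3} \left(-4\right) + \frac{G}{3}\right) \frac{1}{2 \left(-4\right)} 4 = \left(- \frac{4}{3} + \frac{G}{3}\right) \frac{1}{2} \left(- \frac{1}{4}\right) 4 = \left(- \frac{4}{3} + \frac{G}{3}\right) \left(- \frac{1}{8}\right) 4 = \left(\frac{1}{6} - \frac{G}{24}\right) 4 = \frac{2}{3} - \frac{G}{6}$)
$z{\left(-65 \right)} - Q{\left(18,S \right)} = -65 - \left(\frac{2}{3} - 3\right) = -65 - - \frac{7}{3} = -65 + \frac{7}{3} = - \frac{188}{3}$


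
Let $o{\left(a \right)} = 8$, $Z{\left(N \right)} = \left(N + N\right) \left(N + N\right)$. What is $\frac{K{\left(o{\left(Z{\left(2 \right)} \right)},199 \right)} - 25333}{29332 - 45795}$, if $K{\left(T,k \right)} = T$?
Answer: $\frac{25325}{16463} \approx 1.5383$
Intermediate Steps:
$Z{\left(N \right)} = 4 N^{2}$ ($Z{\left(N \right)} = 2 N 2 N = 4 N^{2}$)
$\frac{K{\left(o{\left(Z{\left(2 \right)} \right)},199 \right)} - 25333}{29332 - 45795} = \frac{8 - 25333}{29332 - 45795} = \frac{8 - 25333}{-16463} = \left(-25325\right) \left(- \frac{1}{16463}\right) = \frac{25325}{16463}$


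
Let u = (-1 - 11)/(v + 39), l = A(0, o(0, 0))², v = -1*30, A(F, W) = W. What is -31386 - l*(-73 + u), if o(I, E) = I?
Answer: -31386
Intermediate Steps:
v = -30
l = 0 (l = 0² = 0)
u = -4/3 (u = (-1 - 11)/(-30 + 39) = -12/9 = -12*⅑ = -4/3 ≈ -1.3333)
-31386 - l*(-73 + u) = -31386 - 0*(-73 - 4/3) = -31386 - 0*(-223)/3 = -31386 - 1*0 = -31386 + 0 = -31386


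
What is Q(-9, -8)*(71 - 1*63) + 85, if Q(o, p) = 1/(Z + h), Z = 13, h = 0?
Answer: 1113/13 ≈ 85.615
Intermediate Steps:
Q(o, p) = 1/13 (Q(o, p) = 1/(13 + 0) = 1/13)
Q(-9, -8)*(71 - 1*63) + 85 = (71 - 1*63)/13 + 85 = (71 - 63)/13 + 85 = (1/13)*8 + 85 = 8/13 + 85 = 1113/13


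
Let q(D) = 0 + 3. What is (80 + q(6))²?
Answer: 6889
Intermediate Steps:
q(D) = 3
(80 + q(6))² = (80 + 3)² = 83² = 6889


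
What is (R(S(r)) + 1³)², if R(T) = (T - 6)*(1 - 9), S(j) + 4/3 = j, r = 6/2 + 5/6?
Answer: 841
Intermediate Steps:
r = 23/6 (r = 6*(½) + 5*(⅙) = 3 + ⅚ = 23/6 ≈ 3.8333)
S(j) = -4/3 + j
R(T) = 48 - 8*T (R(T) = (-6 + T)*(-8) = 48 - 8*T)
(R(S(r)) + 1³)² = ((48 - 8*(-4/3 + 23/6)) + 1³)² = ((48 - 8*5/2) + 1)² = ((48 - 20) + 1)² = (28 + 1)² = 29² = 841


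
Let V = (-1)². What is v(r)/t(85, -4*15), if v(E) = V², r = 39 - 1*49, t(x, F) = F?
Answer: -1/60 ≈ -0.016667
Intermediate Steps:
V = 1
r = -10 (r = 39 - 49 = -10)
v(E) = 1 (v(E) = 1² = 1)
v(r)/t(85, -4*15) = 1/(-4*15) = 1/(-60) = 1*(-1/60) = -1/60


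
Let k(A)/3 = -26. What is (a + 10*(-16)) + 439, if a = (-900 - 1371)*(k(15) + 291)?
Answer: -483444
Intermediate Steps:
k(A) = -78 (k(A) = 3*(-26) = -78)
a = -483723 (a = (-900 - 1371)*(-78 + 291) = -2271*213 = -483723)
(a + 10*(-16)) + 439 = (-483723 + 10*(-16)) + 439 = (-483723 - 160) + 439 = -483883 + 439 = -483444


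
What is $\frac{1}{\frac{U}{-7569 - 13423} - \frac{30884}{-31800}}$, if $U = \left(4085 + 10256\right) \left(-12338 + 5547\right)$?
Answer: $\frac{83443200}{387205220341} \approx 0.0002155$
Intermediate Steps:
$U = -97389731$ ($U = 14341 \left(-6791\right) = -97389731$)
$\frac{1}{\frac{U}{-7569 - 13423} - \frac{30884}{-31800}} = \frac{1}{- \frac{97389731}{-7569 - 13423} - \frac{30884}{-31800}} = \frac{1}{- \frac{97389731}{-20992} - - \frac{7721}{7950}} = \frac{1}{\left(-97389731\right) \left(- \frac{1}{20992}\right) + \frac{7721}{7950}} = \frac{1}{\frac{97389731}{20992} + \frac{7721}{7950}} = \frac{1}{\frac{387205220341}{83443200}} = \frac{83443200}{387205220341}$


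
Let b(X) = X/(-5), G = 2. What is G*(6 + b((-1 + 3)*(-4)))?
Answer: 76/5 ≈ 15.200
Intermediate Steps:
b(X) = -X/5 (b(X) = X*(-⅕) = -X/5)
G*(6 + b((-1 + 3)*(-4))) = 2*(6 - (-1 + 3)*(-4)/5) = 2*(6 - 2*(-4)/5) = 2*(6 - ⅕*(-8)) = 2*(6 + 8/5) = 2*(38/5) = 76/5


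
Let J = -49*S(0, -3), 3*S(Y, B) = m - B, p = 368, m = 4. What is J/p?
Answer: -343/1104 ≈ -0.31069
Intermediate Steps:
S(Y, B) = 4/3 - B/3 (S(Y, B) = (4 - B)/3 = 4/3 - B/3)
J = -343/3 (J = -49*(4/3 - ⅓*(-3)) = -49*(4/3 + 1) = -49*7/3 = -343/3 ≈ -114.33)
J/p = -343/3/368 = -343/3*1/368 = -343/1104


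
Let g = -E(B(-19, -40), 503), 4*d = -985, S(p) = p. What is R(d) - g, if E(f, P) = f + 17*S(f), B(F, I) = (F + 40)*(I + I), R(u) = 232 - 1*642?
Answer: -30650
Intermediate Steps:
d = -985/4 (d = (1/4)*(-985) = -985/4 ≈ -246.25)
R(u) = -410 (R(u) = 232 - 642 = -410)
B(F, I) = 2*I*(40 + F) (B(F, I) = (40 + F)*(2*I) = 2*I*(40 + F))
E(f, P) = 18*f (E(f, P) = f + 17*f = 18*f)
g = 30240 (g = -18*2*(-40)*(40 - 19) = -18*2*(-40)*21 = -18*(-1680) = -1*(-30240) = 30240)
R(d) - g = -410 - 1*30240 = -410 - 30240 = -30650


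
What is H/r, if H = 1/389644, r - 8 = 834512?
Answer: 1/325165710880 ≈ 3.0754e-12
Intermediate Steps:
r = 834520 (r = 8 + 834512 = 834520)
H = 1/389644 ≈ 2.5664e-6
H/r = (1/389644)/834520 = (1/389644)*(1/834520) = 1/325165710880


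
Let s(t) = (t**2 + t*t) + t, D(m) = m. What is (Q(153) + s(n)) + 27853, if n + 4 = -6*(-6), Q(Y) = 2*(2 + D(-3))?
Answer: 29931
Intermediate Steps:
Q(Y) = -2 (Q(Y) = 2*(2 - 3) = 2*(-1) = -2)
n = 32 (n = -4 - 6*(-6) = -4 + 36 = 32)
s(t) = t + 2*t**2 (s(t) = (t**2 + t**2) + t = 2*t**2 + t = t + 2*t**2)
(Q(153) + s(n)) + 27853 = (-2 + 32*(1 + 2*32)) + 27853 = (-2 + 32*(1 + 64)) + 27853 = (-2 + 32*65) + 27853 = (-2 + 2080) + 27853 = 2078 + 27853 = 29931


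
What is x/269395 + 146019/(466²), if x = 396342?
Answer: 125404831857/58500740620 ≈ 2.1436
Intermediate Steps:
x/269395 + 146019/(466²) = 396342/269395 + 146019/(466²) = 396342*(1/269395) + 146019/217156 = 396342/269395 + 146019*(1/217156) = 396342/269395 + 146019/217156 = 125404831857/58500740620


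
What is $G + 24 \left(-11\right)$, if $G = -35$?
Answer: $-299$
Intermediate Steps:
$G + 24 \left(-11\right) = -35 + 24 \left(-11\right) = -35 - 264 = -299$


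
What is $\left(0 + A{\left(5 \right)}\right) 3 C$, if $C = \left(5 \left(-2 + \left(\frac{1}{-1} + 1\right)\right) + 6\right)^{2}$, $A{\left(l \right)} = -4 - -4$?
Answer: $0$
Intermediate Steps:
$A{\left(l \right)} = 0$ ($A{\left(l \right)} = -4 + 4 = 0$)
$C = 16$ ($C = \left(5 \left(-2 + \left(-1 + 1\right)\right) + 6\right)^{2} = \left(5 \left(-2 + 0\right) + 6\right)^{2} = \left(5 \left(-2\right) + 6\right)^{2} = \left(-10 + 6\right)^{2} = \left(-4\right)^{2} = 16$)
$\left(0 + A{\left(5 \right)}\right) 3 C = \left(0 + 0\right) 3 \cdot 16 = 0 \cdot 3 \cdot 16 = 0 \cdot 16 = 0$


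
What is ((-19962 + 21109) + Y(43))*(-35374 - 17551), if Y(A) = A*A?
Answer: -158563300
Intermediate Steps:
Y(A) = A²
((-19962 + 21109) + Y(43))*(-35374 - 17551) = ((-19962 + 21109) + 43²)*(-35374 - 17551) = (1147 + 1849)*(-52925) = 2996*(-52925) = -158563300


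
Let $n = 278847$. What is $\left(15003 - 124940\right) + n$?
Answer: $168910$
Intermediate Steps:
$\left(15003 - 124940\right) + n = \left(15003 - 124940\right) + 278847 = -109937 + 278847 = 168910$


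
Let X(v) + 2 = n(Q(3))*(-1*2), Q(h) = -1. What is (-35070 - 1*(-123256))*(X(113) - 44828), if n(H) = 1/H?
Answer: -3953202008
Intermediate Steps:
X(v) = 0 (X(v) = -2 + (-1*2)/(-1) = -2 - 1*(-2) = -2 + 2 = 0)
(-35070 - 1*(-123256))*(X(113) - 44828) = (-35070 - 1*(-123256))*(0 - 44828) = (-35070 + 123256)*(-44828) = 88186*(-44828) = -3953202008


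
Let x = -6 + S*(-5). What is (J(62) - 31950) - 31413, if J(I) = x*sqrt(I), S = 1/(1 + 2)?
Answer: -63363 - 23*sqrt(62)/3 ≈ -63423.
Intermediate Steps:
S = 1/3 ≈ 0.33333
x = -23/3 (x = -6 + (1/3)*(-5) = -6 - 5/3 = -23/3 ≈ -7.6667)
J(I) = -23*sqrt(I)/3
(J(62) - 31950) - 31413 = (-23*sqrt(62)/3 - 31950) - 31413 = (-31950 - 23*sqrt(62)/3) - 31413 = -63363 - 23*sqrt(62)/3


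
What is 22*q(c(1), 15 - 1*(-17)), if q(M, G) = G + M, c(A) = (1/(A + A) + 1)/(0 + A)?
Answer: 737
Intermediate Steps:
c(A) = (1 + 1/(2*A))/A (c(A) = (1/(2*A) + 1)/A = (1 + 1/(2*A))/A)
22*q(c(1), 15 - 1*(-17)) = 22*((15 - 1*(-17)) + (1/2 + 1)/1**2) = 22*((15 + 17) + 1*(3/2)) = 22*(32 + 3/2) = 22*(67/2) = 737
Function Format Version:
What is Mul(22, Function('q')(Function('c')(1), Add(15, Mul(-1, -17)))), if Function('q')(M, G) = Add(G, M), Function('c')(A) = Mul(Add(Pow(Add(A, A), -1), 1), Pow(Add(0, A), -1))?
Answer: 737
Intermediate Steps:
Function('c')(A) = Mul(Pow(A, -1), Add(1, Mul(Rational(1, 2), Pow(A, -1)))) (Function('c')(A) = Mul(Add(Pow(Mul(2, A), -1), 1), Pow(A, -1)) = Mul(Add(Mul(Rational(1, 2), Pow(A, -1)), 1), Pow(A, -1)) = Mul(Add(1, Mul(Rational(1, 2), Pow(A, -1))), Pow(A, -1)) = Mul(Pow(A, -1), Add(1, Mul(Rational(1, 2), Pow(A, -1)))))
Mul(22, Function('q')(Function('c')(1), Add(15, Mul(-1, -17)))) = Mul(22, Add(Add(15, Mul(-1, -17)), Mul(Pow(1, -2), Add(Rational(1, 2), 1)))) = Mul(22, Add(Add(15, 17), Mul(1, Rational(3, 2)))) = Mul(22, Add(32, Rational(3, 2))) = Mul(22, Rational(67, 2)) = 737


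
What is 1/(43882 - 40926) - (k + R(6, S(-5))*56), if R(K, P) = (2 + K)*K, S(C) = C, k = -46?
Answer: -7809751/2956 ≈ -2642.0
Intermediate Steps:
R(K, P) = K*(2 + K)
1/(43882 - 40926) - (k + R(6, S(-5))*56) = 1/(43882 - 40926) - (-46 + (6*(2 + 6))*56) = 1/2956 - (-46 + (6*8)*56) = 1/2956 - (-46 + 48*56) = 1/2956 - (-46 + 2688) = 1/2956 - 1*2642 = 1/2956 - 2642 = -7809751/2956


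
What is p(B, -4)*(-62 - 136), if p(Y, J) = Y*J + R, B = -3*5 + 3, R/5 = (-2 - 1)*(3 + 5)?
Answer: 14256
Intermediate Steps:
R = -120 (R = 5*((-2 - 1)*(3 + 5)) = 5*(-3*8) = 5*(-24) = -120)
B = -12 (B = -15 + 3 = -12)
p(Y, J) = -120 + J*Y (p(Y, J) = Y*J - 120 = J*Y - 120 = -120 + J*Y)
p(B, -4)*(-62 - 136) = (-120 - 4*(-12))*(-62 - 136) = (-120 + 48)*(-198) = -72*(-198) = 14256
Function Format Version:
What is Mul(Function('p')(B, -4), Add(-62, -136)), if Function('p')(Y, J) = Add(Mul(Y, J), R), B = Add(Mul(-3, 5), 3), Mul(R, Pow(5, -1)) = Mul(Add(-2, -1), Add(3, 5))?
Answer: 14256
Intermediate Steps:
R = -120 (R = Mul(5, Mul(Add(-2, -1), Add(3, 5))) = Mul(5, Mul(-3, 8)) = Mul(5, -24) = -120)
B = -12 (B = Add(-15, 3) = -12)
Function('p')(Y, J) = Add(-120, Mul(J, Y)) (Function('p')(Y, J) = Add(Mul(Y, J), -120) = Add(Mul(J, Y), -120) = Add(-120, Mul(J, Y)))
Mul(Function('p')(B, -4), Add(-62, -136)) = Mul(Add(-120, Mul(-4, -12)), Add(-62, -136)) = Mul(Add(-120, 48), -198) = Mul(-72, -198) = 14256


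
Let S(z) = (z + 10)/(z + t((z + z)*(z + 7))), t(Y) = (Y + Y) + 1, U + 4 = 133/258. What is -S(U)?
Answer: 216849/1713475 ≈ 0.12655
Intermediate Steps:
U = -899/258 (U = -4 + 133/258 = -899/258 ≈ -3.4845)
t(Y) = 1 + 2*Y (t(Y) = 2*Y + 1 = 1 + 2*Y)
S(z) = (10 + z)/(1 + z + 4*z*(7 + z)) (S(z) = (z + 10)/(z + (1 + 2*((z + z)*(z + 7)))) = (10 + z)/(z + (1 + 2*((2*z)*(7 + z)))) = (10 + z)/(z + (1 + 2*(2*z*(7 + z)))) = (10 + z)/(z + (1 + 4*z*(7 + z))) = (10 + z)/(1 + z + 4*z*(7 + z)))
-S(U) = -(10 - 899/258)/(1 - 899/258 + 4*(-899/258)*(7 - 899/258)) = -1681/((1 - 899/258 + 4*(-899/258)*(907/258))*258) = -1681/((1 - 899/258 - 815393/16641)*258) = -1681/((-1713475/33282)*258) = -(-33282)*1681/(1713475*258) = -1*(-216849/1713475) = 216849/1713475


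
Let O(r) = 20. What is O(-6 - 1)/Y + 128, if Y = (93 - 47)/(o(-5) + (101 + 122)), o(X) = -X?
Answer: 5224/23 ≈ 227.13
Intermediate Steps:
Y = 23/114 (Y = (93 - 47)/(-1*(-5) + (101 + 122)) = 46/(5 + 223) = 46/228 = 46*(1/228) = 23/114 ≈ 0.20175)
O(-6 - 1)/Y + 128 = 20/(23/114) + 128 = 20*(114/23) + 128 = 2280/23 + 128 = 5224/23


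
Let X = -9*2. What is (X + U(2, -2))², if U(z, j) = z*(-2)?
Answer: 484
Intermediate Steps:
X = -18
U(z, j) = -2*z
(X + U(2, -2))² = (-18 - 2*2)² = (-18 - 4)² = (-22)² = 484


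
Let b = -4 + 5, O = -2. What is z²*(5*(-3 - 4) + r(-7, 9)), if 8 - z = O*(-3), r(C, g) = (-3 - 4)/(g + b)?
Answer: -714/5 ≈ -142.80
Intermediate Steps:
b = 1
r(C, g) = -7/(1 + g) (r(C, g) = (-3 - 4)/(g + 1) = -7/(1 + g))
z = 2 (z = 8 - (-2)*(-3) = 8 - 1*6 = 8 - 6 = 2)
z²*(5*(-3 - 4) + r(-7, 9)) = 2²*(5*(-3 - 4) - 7/(1 + 9)) = 4*(5*(-7) - 7/10) = 4*(-35 - 7*⅒) = 4*(-35 - 7/10) = 4*(-357/10) = -714/5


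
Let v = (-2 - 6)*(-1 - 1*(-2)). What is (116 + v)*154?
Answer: 16632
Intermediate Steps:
v = -8 (v = -8*(-1 + 2) = -8*1 = -8)
(116 + v)*154 = (116 - 8)*154 = 108*154 = 16632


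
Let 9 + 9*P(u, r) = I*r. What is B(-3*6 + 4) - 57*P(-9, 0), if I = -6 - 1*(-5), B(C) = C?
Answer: 43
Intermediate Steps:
I = -1 (I = -6 + 5 = -1)
P(u, r) = -1 - r/9 (P(u, r) = -1 + (-r)/9 = -1 - r/9)
B(-3*6 + 4) - 57*P(-9, 0) = (-3*6 + 4) - 57*(-1 - ⅑*0) = (-18 + 4) - 57*(-1 + 0) = -14 - 57*(-1) = -14 + 57 = 43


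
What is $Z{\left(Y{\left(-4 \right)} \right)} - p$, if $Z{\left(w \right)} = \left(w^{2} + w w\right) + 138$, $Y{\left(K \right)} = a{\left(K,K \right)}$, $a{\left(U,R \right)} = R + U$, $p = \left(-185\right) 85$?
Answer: $15991$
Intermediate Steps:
$p = -15725$
$Y{\left(K \right)} = 2 K$ ($Y{\left(K \right)} = K + K = 2 K$)
$Z{\left(w \right)} = 138 + 2 w^{2}$ ($Z{\left(w \right)} = \left(w^{2} + w^{2}\right) + 138 = 2 w^{2} + 138 = 138 + 2 w^{2}$)
$Z{\left(Y{\left(-4 \right)} \right)} - p = \left(138 + 2 \left(2 \left(-4\right)\right)^{2}\right) - -15725 = \left(138 + 2 \left(-8\right)^{2}\right) + 15725 = \left(138 + 2 \cdot 64\right) + 15725 = \left(138 + 128\right) + 15725 = 266 + 15725 = 15991$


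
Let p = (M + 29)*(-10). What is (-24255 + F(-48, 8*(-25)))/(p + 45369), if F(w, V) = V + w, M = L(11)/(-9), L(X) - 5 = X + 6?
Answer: -220527/405931 ≈ -0.54326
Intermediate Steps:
L(X) = 11 + X (L(X) = 5 + (X + 6) = 5 + (6 + X) = 11 + X)
M = -22/9 (M = (11 + 11)/(-9) = 22*(-⅑) = -22/9 ≈ -2.4444)
p = -2390/9 (p = (-22/9 + 29)*(-10) = (239/9)*(-10) = -2390/9 ≈ -265.56)
(-24255 + F(-48, 8*(-25)))/(p + 45369) = (-24255 + (8*(-25) - 48))/(-2390/9 + 45369) = (-24255 + (-200 - 48))/(405931/9) = (-24255 - 248)*(9/405931) = -24503*9/405931 = -220527/405931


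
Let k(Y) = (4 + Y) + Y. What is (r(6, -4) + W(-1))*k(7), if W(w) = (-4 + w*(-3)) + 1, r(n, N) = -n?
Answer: -108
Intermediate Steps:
k(Y) = 4 + 2*Y
W(w) = -3 - 3*w (W(w) = (-4 - 3*w) + 1 = -3 - 3*w)
(r(6, -4) + W(-1))*k(7) = (-1*6 + (-3 - 3*(-1)))*(4 + 2*7) = (-6 + (-3 + 3))*(4 + 14) = (-6 + 0)*18 = -6*18 = -108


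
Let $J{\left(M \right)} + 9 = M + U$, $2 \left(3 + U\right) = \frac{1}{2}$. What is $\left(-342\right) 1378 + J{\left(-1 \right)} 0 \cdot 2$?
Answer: $-471276$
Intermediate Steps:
$U = - \frac{11}{4}$ ($U = -3 + \frac{1}{2 \cdot 2} = -3 + \frac{1}{2} \cdot \frac{1}{2} = -3 + \frac{1}{4} = - \frac{11}{4} \approx -2.75$)
$J{\left(M \right)} = - \frac{47}{4} + M$ ($J{\left(M \right)} = -9 + \left(M - \frac{11}{4}\right) = -9 + \left(- \frac{11}{4} + M\right) = - \frac{47}{4} + M$)
$\left(-342\right) 1378 + J{\left(-1 \right)} 0 \cdot 2 = \left(-342\right) 1378 + \left(- \frac{47}{4} - 1\right) 0 \cdot 2 = -471276 + \left(- \frac{51}{4}\right) 0 \cdot 2 = -471276 + 0 \cdot 2 = -471276 + 0 = -471276$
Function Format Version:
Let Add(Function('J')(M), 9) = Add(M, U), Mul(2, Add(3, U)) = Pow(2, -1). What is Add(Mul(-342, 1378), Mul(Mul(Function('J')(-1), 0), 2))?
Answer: -471276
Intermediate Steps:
U = Rational(-11, 4) (U = Add(-3, Mul(Rational(1, 2), Pow(2, -1))) = Add(-3, Mul(Rational(1, 2), Rational(1, 2))) = Add(-3, Rational(1, 4)) = Rational(-11, 4) ≈ -2.7500)
Function('J')(M) = Add(Rational(-47, 4), M) (Function('J')(M) = Add(-9, Add(M, Rational(-11, 4))) = Add(-9, Add(Rational(-11, 4), M)) = Add(Rational(-47, 4), M))
Add(Mul(-342, 1378), Mul(Mul(Function('J')(-1), 0), 2)) = Add(Mul(-342, 1378), Mul(Mul(Add(Rational(-47, 4), -1), 0), 2)) = Add(-471276, Mul(Mul(Rational(-51, 4), 0), 2)) = Add(-471276, Mul(0, 2)) = Add(-471276, 0) = -471276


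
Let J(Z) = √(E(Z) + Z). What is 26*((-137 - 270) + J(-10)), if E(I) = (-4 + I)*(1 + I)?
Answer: -10582 + 52*√29 ≈ -10302.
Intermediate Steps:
E(I) = (1 + I)*(-4 + I)
J(Z) = √(-4 + Z² - 2*Z) (J(Z) = √((-4 + Z² - 3*Z) + Z) = √(-4 + Z² - 2*Z))
26*((-137 - 270) + J(-10)) = 26*((-137 - 270) + √(-4 + (-10)² - 2*(-10))) = 26*(-407 + √(-4 + 100 + 20)) = 26*(-407 + √116) = 26*(-407 + 2*√29) = -10582 + 52*√29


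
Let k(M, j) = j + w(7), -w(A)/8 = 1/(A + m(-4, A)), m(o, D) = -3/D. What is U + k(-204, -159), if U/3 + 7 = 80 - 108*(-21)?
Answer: 157844/23 ≈ 6862.8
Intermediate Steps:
w(A) = -8/(A - 3/A)
k(M, j) = -28/23 + j (k(M, j) = j - 8*7/(-3 + 7²) = j - 8*7/(-3 + 49) = j - 8*7/46 = j - 8*7*1/46 = j - 28/23 = -28/23 + j)
U = 7023 (U = -21 + 3*(80 - 108*(-21)) = -21 + 3*(80 + 2268) = -21 + 3*2348 = -21 + 7044 = 7023)
U + k(-204, -159) = 7023 + (-28/23 - 159) = 7023 - 3685/23 = 157844/23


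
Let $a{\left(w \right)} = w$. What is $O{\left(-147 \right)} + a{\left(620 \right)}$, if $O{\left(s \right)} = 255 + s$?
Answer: $728$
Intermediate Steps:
$O{\left(-147 \right)} + a{\left(620 \right)} = \left(255 - 147\right) + 620 = 108 + 620 = 728$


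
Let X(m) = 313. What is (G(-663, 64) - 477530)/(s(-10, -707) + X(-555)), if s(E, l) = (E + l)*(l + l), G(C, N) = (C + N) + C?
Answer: -478792/1014151 ≈ -0.47211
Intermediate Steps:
G(C, N) = N + 2*C
s(E, l) = 2*l*(E + l) (s(E, l) = (E + l)*(2*l) = 2*l*(E + l))
(G(-663, 64) - 477530)/(s(-10, -707) + X(-555)) = ((64 + 2*(-663)) - 477530)/(2*(-707)*(-10 - 707) + 313) = ((64 - 1326) - 477530)/(2*(-707)*(-717) + 313) = (-1262 - 477530)/(1013838 + 313) = -478792/1014151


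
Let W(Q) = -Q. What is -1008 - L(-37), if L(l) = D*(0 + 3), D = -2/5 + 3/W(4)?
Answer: -20091/20 ≈ -1004.5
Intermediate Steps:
D = -23/20 (D = -2/5 + 3/((-1*4)) = -2*⅕ + 3/(-4) = -⅖ + 3*(-¼) = -⅖ - ¾ = -23/20 ≈ -1.1500)
L(l) = -69/20 (L(l) = -23*(0 + 3)/20 = -23/20*3 = -69/20)
-1008 - L(-37) = -1008 - 1*(-69/20) = -1008 + 69/20 = -20091/20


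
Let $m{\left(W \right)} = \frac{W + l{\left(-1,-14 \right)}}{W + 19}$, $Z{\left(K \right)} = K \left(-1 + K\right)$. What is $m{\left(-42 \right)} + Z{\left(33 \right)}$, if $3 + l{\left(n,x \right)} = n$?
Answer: $1058$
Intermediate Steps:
$l{\left(n,x \right)} = -3 + n$
$m{\left(W \right)} = \frac{-4 + W}{19 + W}$ ($m{\left(W \right)} = \frac{W - 4}{W + 19} = \frac{W - 4}{19 + W} = \frac{-4 + W}{19 + W}$)
$m{\left(-42 \right)} + Z{\left(33 \right)} = \frac{-4 - 42}{19 - 42} + 33 \left(-1 + 33\right) = \frac{1}{-23} \left(-46\right) + 33 \cdot 32 = \left(- \frac{1}{23}\right) \left(-46\right) + 1056 = 2 + 1056 = 1058$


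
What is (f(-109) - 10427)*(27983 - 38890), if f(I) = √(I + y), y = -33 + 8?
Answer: 113727289 - 10907*I*√134 ≈ 1.1373e+8 - 1.2626e+5*I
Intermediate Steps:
y = -25
f(I) = √(-25 + I) (f(I) = √(I - 25) = √(-25 + I))
(f(-109) - 10427)*(27983 - 38890) = (√(-25 - 109) - 10427)*(27983 - 38890) = (√(-134) - 10427)*(-10907) = (I*√134 - 10427)*(-10907) = (-10427 + I*√134)*(-10907) = 113727289 - 10907*I*√134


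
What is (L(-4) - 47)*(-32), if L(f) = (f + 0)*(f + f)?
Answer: 480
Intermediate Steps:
L(f) = 2*f**2 (L(f) = f*(2*f) = 2*f**2)
(L(-4) - 47)*(-32) = (2*(-4)**2 - 47)*(-32) = (2*16 - 47)*(-32) = (32 - 47)*(-32) = -15*(-32) = 480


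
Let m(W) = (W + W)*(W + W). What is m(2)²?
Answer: 256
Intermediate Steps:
m(W) = 4*W² (m(W) = (2*W)*(2*W) = 4*W²)
m(2)² = (4*2²)² = (4*4)² = 16² = 256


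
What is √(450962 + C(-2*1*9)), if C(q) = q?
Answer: 8*√7046 ≈ 671.52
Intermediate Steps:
√(450962 + C(-2*1*9)) = √(450962 - 2*1*9) = √(450962 - 2*9) = √(450962 - 18) = √450944 = 8*√7046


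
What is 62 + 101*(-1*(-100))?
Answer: 10162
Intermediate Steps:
62 + 101*(-1*(-100)) = 62 + 101*100 = 62 + 10100 = 10162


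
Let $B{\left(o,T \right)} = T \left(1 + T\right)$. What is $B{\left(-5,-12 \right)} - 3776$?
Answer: $-3644$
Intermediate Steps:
$B{\left(-5,-12 \right)} - 3776 = - 12 \left(1 - 12\right) - 3776 = \left(-12\right) \left(-11\right) - 3776 = 132 - 3776 = -3644$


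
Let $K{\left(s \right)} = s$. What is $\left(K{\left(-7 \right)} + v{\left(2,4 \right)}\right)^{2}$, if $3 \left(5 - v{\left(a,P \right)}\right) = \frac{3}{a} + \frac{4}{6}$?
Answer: $\frac{2401}{324} \approx 7.4105$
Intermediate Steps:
$v{\left(a,P \right)} = \frac{43}{9} - \frac{1}{a}$ ($v{\left(a,P \right)} = 5 - \frac{\frac{3}{a} + \frac{4}{6}}{3} = 5 - \frac{\frac{3}{a} + 4 \cdot \frac{1}{6}}{3} = 5 - \frac{\frac{3}{a} + \frac{2}{3}}{3} = 5 - \frac{\frac{2}{3} + \frac{3}{a}}{3} = 5 - \left(\frac{2}{9} + \frac{1}{a}\right) = \frac{43}{9} - \frac{1}{a}$)
$\left(K{\left(-7 \right)} + v{\left(2,4 \right)}\right)^{2} = \left(-7 + \left(\frac{43}{9} - \frac{1}{2}\right)\right)^{2} = \left(-7 + \frac{77}{18}\right)^{2} = \left(- \frac{49}{18}\right)^{2} = \frac{2401}{324}$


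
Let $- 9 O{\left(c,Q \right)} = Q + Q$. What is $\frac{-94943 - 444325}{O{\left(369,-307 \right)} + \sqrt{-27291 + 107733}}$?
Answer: $\frac{1489997484}{3069403} - \frac{65521062 \sqrt{8938}}{3069403} \approx -1532.7$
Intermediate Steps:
$O{\left(c,Q \right)} = - \frac{2 Q}{9}$ ($O{\left(c,Q \right)} = - \frac{Q + Q}{9} = - \frac{2 Q}{9}$)
$\frac{-94943 - 444325}{O{\left(369,-307 \right)} + \sqrt{-27291 + 107733}} = \frac{-94943 - 444325}{\left(- \frac{2}{9}\right) \left(-307\right) + \sqrt{-27291 + 107733}} = - \frac{539268}{\frac{614}{9} + \sqrt{80442}} = - \frac{539268}{\frac{614}{9} + 3 \sqrt{8938}}$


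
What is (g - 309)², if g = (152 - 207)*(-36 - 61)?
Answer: 25260676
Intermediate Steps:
g = 5335 (g = -55*(-97) = 5335)
(g - 309)² = (5335 - 309)² = 5026² = 25260676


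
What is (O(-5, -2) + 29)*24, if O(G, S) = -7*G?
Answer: 1536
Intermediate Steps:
(O(-5, -2) + 29)*24 = (-7*(-5) + 29)*24 = (35 + 29)*24 = 64*24 = 1536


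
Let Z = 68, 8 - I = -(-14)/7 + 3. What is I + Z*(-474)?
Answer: -32229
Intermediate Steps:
I = 3 (I = 8 - (-(-14)/7 + 3) = 8 - (-2*(-1) + 3) = 8 - (2 + 3) = 8 - 1*5 = 8 - 5 = 3)
I + Z*(-474) = 3 + 68*(-474) = 3 - 32232 = -32229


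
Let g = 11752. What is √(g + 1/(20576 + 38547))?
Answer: √41079458383131/59123 ≈ 108.41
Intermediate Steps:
√(g + 1/(20576 + 38547)) = √(11752 + 1/(20576 + 38547)) = √(11752 + 1/59123) = √(694813497/59123) = √41079458383131/59123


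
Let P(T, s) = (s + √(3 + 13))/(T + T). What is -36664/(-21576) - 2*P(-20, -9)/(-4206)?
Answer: 25702363/15124776 ≈ 1.6994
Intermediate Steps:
P(T, s) = (4 + s)/(2*T) (P(T, s) = (s + √16)/((2*T)) = (s + 4)*(1/(2*T)) = (4 + s)*(1/(2*T)) = (4 + s)/(2*T))
-36664/(-21576) - 2*P(-20, -9)/(-4206) = -36664/(-21576) - (4 - 9)/(-20)/(-4206) = -36664*(-1/21576) - (-1)*(-5)/20*(-1/4206) = 4583/2697 - 2*⅛*(-1/4206) = 4583/2697 - ¼*(-1/4206) = 4583/2697 + 1/16824 = 25702363/15124776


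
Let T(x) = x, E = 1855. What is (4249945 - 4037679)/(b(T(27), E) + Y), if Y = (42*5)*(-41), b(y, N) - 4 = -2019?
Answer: -212266/10625 ≈ -19.978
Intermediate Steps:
b(y, N) = -2015 (b(y, N) = 4 - 2019 = -2015)
Y = -8610 (Y = 210*(-41) = -8610)
(4249945 - 4037679)/(b(T(27), E) + Y) = (4249945 - 4037679)/(-2015 - 8610) = 212266/(-10625) = 212266*(-1/10625) = -212266/10625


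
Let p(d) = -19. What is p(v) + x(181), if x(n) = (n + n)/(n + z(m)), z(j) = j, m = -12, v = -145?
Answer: -2849/169 ≈ -16.858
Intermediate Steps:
x(n) = 2*n/(-12 + n) (x(n) = (n + n)/(n - 12) = (2*n)/(-12 + n) = 2*n/(-12 + n))
p(v) + x(181) = -19 + 2*181/(-12 + 181) = -19 + 2*181/169 = -19 + 2*181*(1/169) = -19 + 362/169 = -2849/169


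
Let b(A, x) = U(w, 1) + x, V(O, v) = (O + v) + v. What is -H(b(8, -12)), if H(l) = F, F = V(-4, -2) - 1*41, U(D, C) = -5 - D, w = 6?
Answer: 49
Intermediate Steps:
V(O, v) = O + 2*v
b(A, x) = -11 + x (b(A, x) = (-5 - 1*6) + x = (-5 - 6) + x = -11 + x)
F = -49 (F = (-4 + 2*(-2)) - 1*41 = (-4 - 4) - 41 = -8 - 41 = -49)
H(l) = -49
-H(b(8, -12)) = -1*(-49) = 49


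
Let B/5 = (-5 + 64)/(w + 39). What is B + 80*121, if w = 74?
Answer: 1094135/113 ≈ 9682.6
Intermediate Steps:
B = 295/113 (B = 5*((-5 + 64)/(74 + 39)) = 5*(59/113) = 295/113 ≈ 2.6106)
B + 80*121 = 295/113 + 80*121 = 295/113 + 9680 = 1094135/113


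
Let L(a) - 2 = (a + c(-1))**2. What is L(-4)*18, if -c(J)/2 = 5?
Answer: 3564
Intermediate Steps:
c(J) = -10 (c(J) = -2*5 = -10)
L(a) = 2 + (-10 + a)**2 (L(a) = 2 + (a - 10)**2 = 2 + (-10 + a)**2)
L(-4)*18 = (2 + (-10 - 4)**2)*18 = (2 + (-14)**2)*18 = (2 + 196)*18 = 198*18 = 3564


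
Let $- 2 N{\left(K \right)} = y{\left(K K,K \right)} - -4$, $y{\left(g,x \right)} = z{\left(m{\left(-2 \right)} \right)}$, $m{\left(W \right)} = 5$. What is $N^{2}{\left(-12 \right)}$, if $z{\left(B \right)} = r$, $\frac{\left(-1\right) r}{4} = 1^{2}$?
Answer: $0$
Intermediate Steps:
$r = -4$ ($r = - 4 \cdot 1^{2} = \left(-4\right) 1 = -4$)
$z{\left(B \right)} = -4$
$y{\left(g,x \right)} = -4$
$N{\left(K \right)} = 0$ ($N{\left(K \right)} = - \frac{-4 - -4}{2} = - \frac{-4 + 4}{2} = \left(- \frac{1}{2}\right) 0 = 0$)
$N^{2}{\left(-12 \right)} = 0^{2} = 0$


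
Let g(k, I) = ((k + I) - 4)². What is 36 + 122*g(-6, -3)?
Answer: 20654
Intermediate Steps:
g(k, I) = (-4 + I + k)² (g(k, I) = ((I + k) - 4)² = (-4 + I + k)²)
36 + 122*g(-6, -3) = 36 + 122*(-4 - 3 - 6)² = 36 + 122*(-13)² = 36 + 122*169 = 36 + 20618 = 20654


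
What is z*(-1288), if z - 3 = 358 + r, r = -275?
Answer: -110768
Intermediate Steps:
z = 86 (z = 3 + (358 - 275) = 3 + 83 = 86)
z*(-1288) = 86*(-1288) = -110768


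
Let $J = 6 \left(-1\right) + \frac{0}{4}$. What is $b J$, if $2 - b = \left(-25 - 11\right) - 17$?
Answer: $-330$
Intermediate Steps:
$J = -6$ ($J = -6 + 0 \cdot \frac{1}{4} = -6 + 0 = -6$)
$b = 55$ ($b = 2 - \left(\left(-25 - 11\right) - 17\right) = 2 - \left(-36 - 17\right) = 2 - -53 = 2 + 53 = 55$)
$b J = 55 \left(-6\right) = -330$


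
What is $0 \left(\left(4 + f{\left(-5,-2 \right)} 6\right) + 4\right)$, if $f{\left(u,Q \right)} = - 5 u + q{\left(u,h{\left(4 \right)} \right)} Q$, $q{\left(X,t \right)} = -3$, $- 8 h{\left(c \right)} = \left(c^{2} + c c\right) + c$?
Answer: $0$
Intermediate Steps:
$h{\left(c \right)} = - \frac{c^{2}}{4} - \frac{c}{8}$ ($h{\left(c \right)} = - \frac{\left(c^{2} + c c\right) + c}{8} = - \frac{\left(c^{2} + c^{2}\right) + c}{8} = - \frac{2 c^{2} + c}{8} = - \frac{c + 2 c^{2}}{8} = - \frac{c^{2}}{4} - \frac{c}{8}$)
$f{\left(u,Q \right)} = - 5 u - 3 Q$
$0 \left(\left(4 + f{\left(-5,-2 \right)} 6\right) + 4\right) = 0 \left(\left(4 + \left(\left(-5\right) \left(-5\right) - -6\right) 6\right) + 4\right) = 0 \left(\left(4 + \left(25 + 6\right) 6\right) + 4\right) = 0 \left(\left(4 + 31 \cdot 6\right) + 4\right) = 0 \left(\left(4 + 186\right) + 4\right) = 0 \left(190 + 4\right) = 0 \cdot 194 = 0$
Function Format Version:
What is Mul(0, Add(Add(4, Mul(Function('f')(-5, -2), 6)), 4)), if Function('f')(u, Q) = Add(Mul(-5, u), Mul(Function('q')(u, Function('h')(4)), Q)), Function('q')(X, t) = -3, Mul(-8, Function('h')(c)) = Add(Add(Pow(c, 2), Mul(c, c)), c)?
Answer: 0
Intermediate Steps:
Function('h')(c) = Add(Mul(Rational(-1, 4), Pow(c, 2)), Mul(Rational(-1, 8), c)) (Function('h')(c) = Mul(Rational(-1, 8), Add(Add(Pow(c, 2), Mul(c, c)), c)) = Mul(Rational(-1, 8), Add(Add(Pow(c, 2), Pow(c, 2)), c)) = Mul(Rational(-1, 8), Add(Mul(2, Pow(c, 2)), c)) = Mul(Rational(-1, 8), Add(c, Mul(2, Pow(c, 2)))) = Add(Mul(Rational(-1, 4), Pow(c, 2)), Mul(Rational(-1, 8), c)))
Function('f')(u, Q) = Add(Mul(-5, u), Mul(-3, Q))
Mul(0, Add(Add(4, Mul(Function('f')(-5, -2), 6)), 4)) = Mul(0, Add(Add(4, Mul(Add(Mul(-5, -5), Mul(-3, -2)), 6)), 4)) = Mul(0, Add(Add(4, Mul(Add(25, 6), 6)), 4)) = Mul(0, Add(Add(4, Mul(31, 6)), 4)) = Mul(0, Add(Add(4, 186), 4)) = Mul(0, Add(190, 4)) = Mul(0, 194) = 0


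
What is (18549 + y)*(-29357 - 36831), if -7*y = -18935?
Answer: -1406759752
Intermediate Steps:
y = 2705 (y = -⅐*(-18935) = 2705)
(18549 + y)*(-29357 - 36831) = (18549 + 2705)*(-29357 - 36831) = 21254*(-66188) = -1406759752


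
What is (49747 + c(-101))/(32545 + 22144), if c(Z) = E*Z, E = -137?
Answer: 63584/54689 ≈ 1.1626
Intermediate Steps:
c(Z) = -137*Z
(49747 + c(-101))/(32545 + 22144) = (49747 - 137*(-101))/(32545 + 22144) = (49747 + 13837)/54689 = 63584*(1/54689) = 63584/54689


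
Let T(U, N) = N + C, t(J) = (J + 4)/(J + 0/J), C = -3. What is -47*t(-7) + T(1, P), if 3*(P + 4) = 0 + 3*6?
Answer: -148/7 ≈ -21.143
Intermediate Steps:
t(J) = (4 + J)/J (t(J) = (4 + J)/(J + 0) = (4 + J)/J)
P = 2 (P = -4 + (0 + 3*6)/3 = -4 + (0 + 18)/3 = -4 + (⅓)*18 = -4 + 6 = 2)
T(U, N) = -3 + N (T(U, N) = N - 3 = -3 + N)
-47*t(-7) + T(1, P) = -47*(4 - 7)/(-7) + (-3 + 2) = -(-47)*(-3)/7 - 1 = -47*3/7 - 1 = -141/7 - 1 = -148/7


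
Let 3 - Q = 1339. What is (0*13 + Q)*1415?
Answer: -1890440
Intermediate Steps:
Q = -1336 (Q = 3 - 1*1339 = 3 - 1339 = -1336)
(0*13 + Q)*1415 = (0*13 - 1336)*1415 = (0 - 1336)*1415 = -1336*1415 = -1890440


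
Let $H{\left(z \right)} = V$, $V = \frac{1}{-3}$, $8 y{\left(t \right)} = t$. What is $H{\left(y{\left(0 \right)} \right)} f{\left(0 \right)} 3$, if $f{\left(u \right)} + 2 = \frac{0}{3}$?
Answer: $2$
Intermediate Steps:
$f{\left(u \right)} = -2$ ($f{\left(u \right)} = -2 + \frac{0}{3} = -2 + 0 \cdot \frac{1}{3} = -2 + 0 = -2$)
$y{\left(t \right)} = \frac{t}{8}$
$V = - \frac{1}{3} \approx -0.33333$
$H{\left(z \right)} = - \frac{1}{3}$
$H{\left(y{\left(0 \right)} \right)} f{\left(0 \right)} 3 = \left(- \frac{1}{3}\right) \left(-2\right) 3 = \frac{2}{3} \cdot 3 = 2$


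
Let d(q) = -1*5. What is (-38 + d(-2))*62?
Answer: -2666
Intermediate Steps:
d(q) = -5
(-38 + d(-2))*62 = (-38 - 5)*62 = -43*62 = -2666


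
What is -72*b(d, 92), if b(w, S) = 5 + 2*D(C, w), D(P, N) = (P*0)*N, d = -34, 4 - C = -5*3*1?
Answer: -360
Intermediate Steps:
C = 19 (C = 4 - (-5*3) = 4 - (-15) = 4 - 1*(-15) = 4 + 15 = 19)
D(P, N) = 0 (D(P, N) = 0*N = 0)
b(w, S) = 5 (b(w, S) = 5 + 2*0 = 5 + 0 = 5)
-72*b(d, 92) = -72*5 = -360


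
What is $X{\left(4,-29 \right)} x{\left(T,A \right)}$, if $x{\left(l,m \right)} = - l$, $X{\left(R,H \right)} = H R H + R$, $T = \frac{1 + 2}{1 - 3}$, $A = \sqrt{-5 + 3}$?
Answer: $5052$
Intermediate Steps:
$A = i \sqrt{2}$ ($A = \sqrt{-2} = i \sqrt{2} \approx 1.4142 i$)
$T = - \frac{3}{2}$ ($T = \frac{3}{-2} = 3 \left(- \frac{1}{2}\right) = - \frac{3}{2} \approx -1.5$)
$X{\left(R,H \right)} = R + R H^{2}$ ($X{\left(R,H \right)} = R H^{2} + R = R + R H^{2}$)
$X{\left(4,-29 \right)} x{\left(T,A \right)} = 4 \left(1 + \left(-29\right)^{2}\right) \left(\left(-1\right) \left(- \frac{3}{2}\right)\right) = 4 \left(1 + 841\right) \frac{3}{2} = 4 \cdot 842 \cdot \frac{3}{2} = 3368 \cdot \frac{3}{2} = 5052$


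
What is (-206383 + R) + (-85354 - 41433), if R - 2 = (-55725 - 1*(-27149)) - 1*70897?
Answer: -432641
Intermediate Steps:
R = -99471 (R = 2 + ((-55725 - 1*(-27149)) - 1*70897) = 2 + ((-55725 + 27149) - 70897) = 2 + (-28576 - 70897) = 2 - 99473 = -99471)
(-206383 + R) + (-85354 - 41433) = (-206383 - 99471) + (-85354 - 41433) = -305854 - 126787 = -432641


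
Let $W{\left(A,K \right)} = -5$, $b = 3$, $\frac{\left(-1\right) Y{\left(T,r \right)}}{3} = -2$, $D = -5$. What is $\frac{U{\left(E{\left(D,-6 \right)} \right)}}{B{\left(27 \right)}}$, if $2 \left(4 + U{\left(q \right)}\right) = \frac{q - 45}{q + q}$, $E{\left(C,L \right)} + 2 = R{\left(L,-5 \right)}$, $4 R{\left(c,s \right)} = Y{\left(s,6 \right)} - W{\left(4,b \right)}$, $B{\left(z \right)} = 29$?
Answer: $- \frac{75}{116} \approx -0.64655$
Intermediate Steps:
$Y{\left(T,r \right)} = 6$ ($Y{\left(T,r \right)} = \left(-3\right) \left(-2\right) = 6$)
$R{\left(c,s \right)} = \frac{11}{4}$ ($R{\left(c,s \right)} = \frac{6 - -5}{4} = \frac{6 + 5}{4} = \frac{1}{4} \cdot 11 = \frac{11}{4}$)
$E{\left(C,L \right)} = \frac{3}{4}$ ($E{\left(C,L \right)} = -2 + \frac{11}{4} = \frac{3}{4}$)
$U{\left(q \right)} = -4 + \frac{-45 + q}{4 q}$ ($U{\left(q \right)} = -4 + \frac{\left(q - 45\right) \frac{1}{q + q}}{2} = -4 + \frac{\left(-45 + q\right) \frac{1}{2 q}}{2} = -4 + \frac{\frac{1}{2} \frac{1}{q} \left(-45 + q\right)}{2} = -4 + \frac{-45 + q}{4 q}$)
$\frac{U{\left(E{\left(D,-6 \right)} \right)}}{B{\left(27 \right)}} = \frac{\frac{15}{4} \frac{1}{\frac{3}{4}} \left(-3 - \frac{3}{4}\right)}{29} = \frac{15}{4} \cdot \frac{4}{3} \left(-3 - \frac{3}{4}\right) \frac{1}{29} = \frac{15}{4} \cdot \frac{4}{3} \left(- \frac{15}{4}\right) \frac{1}{29} = \left(- \frac{75}{4}\right) \frac{1}{29} = - \frac{75}{116}$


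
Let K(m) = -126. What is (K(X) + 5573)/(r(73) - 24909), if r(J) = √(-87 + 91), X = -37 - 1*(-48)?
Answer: -5447/24907 ≈ -0.21869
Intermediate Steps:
X = 11 (X = -37 + 48 = 11)
r(J) = 2 (r(J) = √4 = 2)
(K(X) + 5573)/(r(73) - 24909) = (-126 + 5573)/(2 - 24909) = 5447/(-24907) = 5447*(-1/24907) = -5447/24907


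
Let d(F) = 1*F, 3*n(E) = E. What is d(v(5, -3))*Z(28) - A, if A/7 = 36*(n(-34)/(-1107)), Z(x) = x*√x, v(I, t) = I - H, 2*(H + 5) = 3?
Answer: -952/369 + 476*√7 ≈ 1256.8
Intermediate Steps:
H = -7/2 (H = -5 + (½)*3 = -5 + 3/2 = -7/2 ≈ -3.5000)
n(E) = E/3
v(I, t) = 7/2 + I (v(I, t) = I - 1*(-7/2) = I + 7/2 = 7/2 + I)
Z(x) = x^(3/2)
d(F) = F
A = 952/369 (A = 7*(36*(((⅓)*(-34))/(-1107))) = 7*(36*(-34/3*(-1/1107))) = 7*(36*(34/3321)) = 7*(136/369) = 952/369 ≈ 2.5799)
d(v(5, -3))*Z(28) - A = (7/2 + 5)*28^(3/2) - 1*952/369 = 17*(56*√7)/2 - 952/369 = 476*√7 - 952/369 = -952/369 + 476*√7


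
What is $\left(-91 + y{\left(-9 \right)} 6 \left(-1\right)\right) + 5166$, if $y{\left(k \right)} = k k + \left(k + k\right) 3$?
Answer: $4913$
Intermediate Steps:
$y{\left(k \right)} = k^{2} + 6 k$ ($y{\left(k \right)} = k^{2} + 2 k 3 = k^{2} + 6 k$)
$\left(-91 + y{\left(-9 \right)} 6 \left(-1\right)\right) + 5166 = \left(-91 + - 9 \left(6 - 9\right) 6 \left(-1\right)\right) + 5166 = \left(-91 + \left(-9\right) \left(-3\right) \left(-6\right)\right) + 5166 = \left(-91 + 27 \left(-6\right)\right) + 5166 = \left(-91 - 162\right) + 5166 = -253 + 5166 = 4913$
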